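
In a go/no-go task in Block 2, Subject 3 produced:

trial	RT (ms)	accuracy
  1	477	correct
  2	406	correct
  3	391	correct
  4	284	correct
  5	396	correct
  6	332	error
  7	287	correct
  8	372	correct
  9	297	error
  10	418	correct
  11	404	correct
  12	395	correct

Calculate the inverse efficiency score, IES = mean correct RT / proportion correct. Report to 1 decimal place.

459.6 ms

Correct trials (n=10): 477, 406, 391, 284, 396, 287, 372, 418, 404, 395
Mean correct RT = 3830/10 = 383.0000 ms
Proportion correct = 10/12
IES = 383.0000 / (10/12) = 459.600 ms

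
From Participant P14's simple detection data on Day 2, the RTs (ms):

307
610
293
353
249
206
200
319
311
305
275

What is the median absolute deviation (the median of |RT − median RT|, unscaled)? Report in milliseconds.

30 ms

Sorted: 200, 206, 249, 275, 293, 305, 307, 311, 319, 353, 610 → median = 305
|x − 305|: 2, 305, 12, 48, 56, 99, 105, 14, 6, 0, 30
Sorted deviations: 0, 2, 6, 12, 14, 30, 48, 56, 99, 105, 305 → MAD = 30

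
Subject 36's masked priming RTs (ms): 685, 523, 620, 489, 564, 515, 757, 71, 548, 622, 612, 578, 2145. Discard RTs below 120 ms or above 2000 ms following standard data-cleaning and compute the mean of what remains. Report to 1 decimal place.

592.1 ms

Excluded: 71, 2145
Retained (n=11): Σ = 6513
Mean = 6513/11 = 592.0909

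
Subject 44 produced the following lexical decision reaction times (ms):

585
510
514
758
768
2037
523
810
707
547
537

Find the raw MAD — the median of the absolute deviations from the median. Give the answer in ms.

Sorted: 510, 514, 523, 537, 547, 585, 707, 758, 768, 810, 2037 → median = 585
|x − 585|: 0, 75, 71, 173, 183, 1452, 62, 225, 122, 38, 48
Sorted deviations: 0, 38, 48, 62, 71, 75, 122, 173, 183, 225, 1452 → MAD = 75

75 ms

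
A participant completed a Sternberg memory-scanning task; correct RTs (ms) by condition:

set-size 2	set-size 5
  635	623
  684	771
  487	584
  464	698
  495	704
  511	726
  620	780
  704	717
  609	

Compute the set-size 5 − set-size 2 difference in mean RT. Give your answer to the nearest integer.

122 ms

M(set-size 2) = 5209/9 = 578.778
M(set-size 5) = 5603/8 = 700.375
Difference = 700.375 − 578.778 = 121.597 ms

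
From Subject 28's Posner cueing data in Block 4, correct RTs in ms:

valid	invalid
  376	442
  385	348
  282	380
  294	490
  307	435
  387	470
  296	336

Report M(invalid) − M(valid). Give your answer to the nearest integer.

82 ms

M(valid) = 2327/7 = 332.429
M(invalid) = 2901/7 = 414.429
Difference = 414.429 − 332.429 = 82.000 ms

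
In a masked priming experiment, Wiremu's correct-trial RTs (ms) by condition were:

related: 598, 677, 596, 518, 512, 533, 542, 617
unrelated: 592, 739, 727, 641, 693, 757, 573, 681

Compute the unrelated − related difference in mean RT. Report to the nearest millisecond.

101 ms

M(related) = 4593/8 = 574.125
M(unrelated) = 5403/8 = 675.375
Difference = 675.375 − 574.125 = 101.250 ms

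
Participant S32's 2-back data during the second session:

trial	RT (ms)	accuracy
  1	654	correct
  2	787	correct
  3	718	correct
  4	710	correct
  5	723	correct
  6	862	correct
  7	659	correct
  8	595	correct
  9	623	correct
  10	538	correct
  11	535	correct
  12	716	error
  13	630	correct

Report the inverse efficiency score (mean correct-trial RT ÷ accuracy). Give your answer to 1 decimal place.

725.3 ms

Correct trials (n=12): 654, 787, 718, 710, 723, 862, 659, 595, 623, 538, 535, 630
Mean correct RT = 8034/12 = 669.5000 ms
Proportion correct = 12/13
IES = 669.5000 / (12/13) = 725.292 ms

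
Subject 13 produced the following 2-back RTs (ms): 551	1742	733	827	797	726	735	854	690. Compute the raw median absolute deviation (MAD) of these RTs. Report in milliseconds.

62 ms

Sorted: 551, 690, 726, 733, 735, 797, 827, 854, 1742 → median = 735
|x − 735|: 184, 1007, 2, 92, 62, 9, 0, 119, 45
Sorted deviations: 0, 2, 9, 45, 62, 92, 119, 184, 1007 → MAD = 62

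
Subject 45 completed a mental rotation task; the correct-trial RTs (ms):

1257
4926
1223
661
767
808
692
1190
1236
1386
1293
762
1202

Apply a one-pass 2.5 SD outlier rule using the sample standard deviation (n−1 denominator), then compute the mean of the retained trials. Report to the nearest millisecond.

1040 ms

n = 13, ΣRT = 17403, M = 1338.692
Σ(x−M)² = 14763018.77; s = √(14763018.77/12) = 1109.167
Cutoffs: 1338.692 ± 2.5·1109.167 → [-1434.2, 4111.6]
Outside: 4926 → excluded.
Retained (n=12): Σ = 12477, mean = 12477/12 = 1039.750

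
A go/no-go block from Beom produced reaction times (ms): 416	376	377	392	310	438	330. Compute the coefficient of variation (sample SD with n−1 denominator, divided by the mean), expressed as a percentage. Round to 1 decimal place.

n = 7, Σ = 2639, M = 377.0000
Σ(x−M)² = 12166.000; s = √(12166.000/6) = 45.0296
CV = 45.0296 / 377.0000 = 0.11944 = 11.944%

11.9%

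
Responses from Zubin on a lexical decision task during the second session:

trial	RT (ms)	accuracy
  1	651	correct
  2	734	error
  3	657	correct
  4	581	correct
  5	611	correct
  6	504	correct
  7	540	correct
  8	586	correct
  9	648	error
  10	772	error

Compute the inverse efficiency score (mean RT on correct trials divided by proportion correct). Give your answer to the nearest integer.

Correct trials (n=7): 651, 657, 581, 611, 504, 540, 586
Mean correct RT = 4130/7 = 590.0000 ms
Proportion correct = 7/10
IES = 590.0000 / (7/10) = 842.857 ms

843 ms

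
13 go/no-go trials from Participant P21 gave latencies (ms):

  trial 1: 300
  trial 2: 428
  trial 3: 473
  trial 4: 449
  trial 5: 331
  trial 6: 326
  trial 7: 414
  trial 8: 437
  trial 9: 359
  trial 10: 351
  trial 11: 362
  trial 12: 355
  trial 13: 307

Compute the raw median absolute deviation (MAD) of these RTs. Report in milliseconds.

Sorted: 300, 307, 326, 331, 351, 355, 359, 362, 414, 428, 437, 449, 473 → median = 359
|x − 359|: 59, 69, 114, 90, 28, 33, 55, 78, 0, 8, 3, 4, 52
Sorted deviations: 0, 3, 4, 8, 28, 33, 52, 55, 59, 69, 78, 90, 114 → MAD = 52

52 ms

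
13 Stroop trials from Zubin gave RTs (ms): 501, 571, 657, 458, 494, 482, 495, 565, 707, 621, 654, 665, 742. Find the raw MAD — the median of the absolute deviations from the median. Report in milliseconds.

Sorted: 458, 482, 494, 495, 501, 565, 571, 621, 654, 657, 665, 707, 742 → median = 571
|x − 571|: 70, 0, 86, 113, 77, 89, 76, 6, 136, 50, 83, 94, 171
Sorted deviations: 0, 6, 50, 70, 76, 77, 83, 86, 89, 94, 113, 136, 171 → MAD = 83

83 ms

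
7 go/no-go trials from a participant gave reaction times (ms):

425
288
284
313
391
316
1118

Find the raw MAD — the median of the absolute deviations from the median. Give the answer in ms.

32 ms

Sorted: 284, 288, 313, 316, 391, 425, 1118 → median = 316
|x − 316|: 109, 28, 32, 3, 75, 0, 802
Sorted deviations: 0, 3, 28, 32, 75, 109, 802 → MAD = 32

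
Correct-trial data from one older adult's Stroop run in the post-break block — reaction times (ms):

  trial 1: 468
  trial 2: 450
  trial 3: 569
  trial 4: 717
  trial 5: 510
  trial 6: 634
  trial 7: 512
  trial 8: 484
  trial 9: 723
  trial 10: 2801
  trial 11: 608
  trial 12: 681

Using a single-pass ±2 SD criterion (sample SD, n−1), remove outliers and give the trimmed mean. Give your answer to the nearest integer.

578 ms

n = 12, ΣRT = 9157, M = 763.083
Σ(x−M)² = 4632030.92; s = √(4632030.92/11) = 648.917
Cutoffs: 763.083 ± 2·648.917 → [-534.8, 2060.9]
Outside: 2801 → excluded.
Retained (n=11): Σ = 6356, mean = 6356/11 = 577.818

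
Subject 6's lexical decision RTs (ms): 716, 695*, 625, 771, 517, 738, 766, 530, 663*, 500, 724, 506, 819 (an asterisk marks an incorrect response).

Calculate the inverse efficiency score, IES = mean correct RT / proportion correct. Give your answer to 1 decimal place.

774.8 ms

Correct trials (n=11): 716, 625, 771, 517, 738, 766, 530, 500, 724, 506, 819
Mean correct RT = 7212/11 = 655.6364 ms
Proportion correct = 11/13
IES = 655.6364 / (11/13) = 774.843 ms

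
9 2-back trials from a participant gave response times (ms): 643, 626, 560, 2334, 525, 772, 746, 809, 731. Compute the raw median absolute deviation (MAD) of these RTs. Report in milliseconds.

Sorted: 525, 560, 626, 643, 731, 746, 772, 809, 2334 → median = 731
|x − 731|: 88, 105, 171, 1603, 206, 41, 15, 78, 0
Sorted deviations: 0, 15, 41, 78, 88, 105, 171, 206, 1603 → MAD = 88

88 ms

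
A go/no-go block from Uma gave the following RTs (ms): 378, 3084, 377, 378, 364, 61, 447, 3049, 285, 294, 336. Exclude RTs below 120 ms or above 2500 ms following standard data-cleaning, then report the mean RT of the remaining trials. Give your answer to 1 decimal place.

357.4 ms

Excluded: 61, 3049, 3084
Retained (n=8): Σ = 2859
Mean = 2859/8 = 357.3750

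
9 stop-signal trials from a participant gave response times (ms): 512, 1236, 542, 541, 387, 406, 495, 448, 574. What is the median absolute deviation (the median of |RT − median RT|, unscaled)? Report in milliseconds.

Sorted: 387, 406, 448, 495, 512, 541, 542, 574, 1236 → median = 512
|x − 512|: 0, 724, 30, 29, 125, 106, 17, 64, 62
Sorted deviations: 0, 17, 29, 30, 62, 64, 106, 125, 724 → MAD = 62

62 ms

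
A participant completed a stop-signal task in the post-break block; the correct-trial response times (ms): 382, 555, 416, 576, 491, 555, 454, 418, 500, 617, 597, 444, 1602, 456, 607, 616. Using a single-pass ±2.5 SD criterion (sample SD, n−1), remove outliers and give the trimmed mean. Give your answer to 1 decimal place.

n = 16, ΣRT = 9286, M = 580.375
Σ(x−M)² = 1205843.75; s = √(1205843.75/15) = 283.531
Cutoffs: 580.375 ± 2.5·283.531 → [-128.5, 1289.2]
Outside: 1602 → excluded.
Retained (n=15): Σ = 7684, mean = 7684/15 = 512.267

512.3 ms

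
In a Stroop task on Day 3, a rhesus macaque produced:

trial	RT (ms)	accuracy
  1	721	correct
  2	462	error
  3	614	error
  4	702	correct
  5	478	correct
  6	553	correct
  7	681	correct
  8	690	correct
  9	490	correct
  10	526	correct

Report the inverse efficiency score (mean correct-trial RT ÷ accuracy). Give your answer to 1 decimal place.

756.4 ms

Correct trials (n=8): 721, 702, 478, 553, 681, 690, 490, 526
Mean correct RT = 4841/8 = 605.1250 ms
Proportion correct = 8/10
IES = 605.1250 / (8/10) = 756.406 ms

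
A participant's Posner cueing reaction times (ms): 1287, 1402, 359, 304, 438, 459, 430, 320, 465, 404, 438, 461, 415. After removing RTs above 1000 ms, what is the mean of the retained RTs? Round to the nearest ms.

Excluded: 1287, 1402
Retained (n=11): Σ = 4493
Mean = 4493/11 = 408.4545

408 ms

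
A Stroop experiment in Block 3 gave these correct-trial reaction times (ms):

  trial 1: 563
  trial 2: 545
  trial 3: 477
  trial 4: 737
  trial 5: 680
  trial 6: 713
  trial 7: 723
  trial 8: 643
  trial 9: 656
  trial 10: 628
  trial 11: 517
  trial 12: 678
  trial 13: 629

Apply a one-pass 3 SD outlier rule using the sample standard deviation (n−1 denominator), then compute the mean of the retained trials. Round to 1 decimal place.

n = 13, ΣRT = 8189, M = 629.923
Σ(x−M)² = 80532.92; s = √(80532.92/12) = 81.921
Cutoffs: 629.923 ± 3·81.921 → [384.2, 875.7]
No RTs fall outside the cutoffs; all 13 retained. Mean = 8189/13 = 629.923

629.9 ms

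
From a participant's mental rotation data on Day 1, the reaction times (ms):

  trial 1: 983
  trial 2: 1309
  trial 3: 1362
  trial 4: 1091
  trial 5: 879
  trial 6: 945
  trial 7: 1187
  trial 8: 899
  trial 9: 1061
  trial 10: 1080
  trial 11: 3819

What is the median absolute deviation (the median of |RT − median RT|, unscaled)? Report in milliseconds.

Sorted: 879, 899, 945, 983, 1061, 1080, 1091, 1187, 1309, 1362, 3819 → median = 1080
|x − 1080|: 97, 229, 282, 11, 201, 135, 107, 181, 19, 0, 2739
Sorted deviations: 0, 11, 19, 97, 107, 135, 181, 201, 229, 282, 2739 → MAD = 135

135 ms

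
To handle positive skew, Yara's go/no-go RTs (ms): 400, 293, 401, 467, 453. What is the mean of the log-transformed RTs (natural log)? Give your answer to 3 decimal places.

ln(RT): 5.9915, 5.6802, 5.9940, 6.1463, 6.1159
Σ ln(RT) = 29.9278
Mean = 29.9278/5 = 5.98556

5.986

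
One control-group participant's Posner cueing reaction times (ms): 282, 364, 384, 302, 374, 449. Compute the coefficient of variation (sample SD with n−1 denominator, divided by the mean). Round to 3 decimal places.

0.168

n = 6, Σ = 2155, M = 359.1667
Σ(x−M)² = 18152.833; s = √(18152.833/5) = 60.2542
CV = 60.2542 / 359.1667 = 0.16776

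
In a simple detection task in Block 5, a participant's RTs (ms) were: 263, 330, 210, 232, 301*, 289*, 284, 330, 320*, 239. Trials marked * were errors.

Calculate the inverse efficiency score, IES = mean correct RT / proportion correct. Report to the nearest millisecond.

Correct trials (n=7): 263, 330, 210, 232, 284, 330, 239
Mean correct RT = 1888/7 = 269.7143 ms
Proportion correct = 7/10
IES = 269.7143 / (7/10) = 385.306 ms

385 ms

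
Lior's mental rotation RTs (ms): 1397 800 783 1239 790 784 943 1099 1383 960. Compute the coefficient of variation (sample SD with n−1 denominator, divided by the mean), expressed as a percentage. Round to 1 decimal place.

24.3%

n = 10, Σ = 10178, M = 1017.8000
Σ(x−M)² = 550745.600; s = √(550745.600/9) = 247.3741
CV = 247.3741 / 1017.8000 = 0.24305 = 24.305%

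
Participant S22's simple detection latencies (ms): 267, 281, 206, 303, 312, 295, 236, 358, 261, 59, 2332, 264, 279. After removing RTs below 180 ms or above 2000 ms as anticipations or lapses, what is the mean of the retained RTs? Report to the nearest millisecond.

Excluded: 59, 2332
Retained (n=11): Σ = 3062
Mean = 3062/11 = 278.3636

278 ms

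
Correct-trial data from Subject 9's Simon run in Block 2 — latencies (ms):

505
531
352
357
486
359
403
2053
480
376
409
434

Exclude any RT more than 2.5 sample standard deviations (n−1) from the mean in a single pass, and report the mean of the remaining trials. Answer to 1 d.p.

426.5 ms

n = 12, ΣRT = 6745, M = 562.083
Σ(x−M)² = 2466794.92; s = √(2466794.92/11) = 473.555
Cutoffs: 562.083 ± 2.5·473.555 → [-621.8, 1746.0]
Outside: 2053 → excluded.
Retained (n=11): Σ = 4692, mean = 4692/11 = 426.545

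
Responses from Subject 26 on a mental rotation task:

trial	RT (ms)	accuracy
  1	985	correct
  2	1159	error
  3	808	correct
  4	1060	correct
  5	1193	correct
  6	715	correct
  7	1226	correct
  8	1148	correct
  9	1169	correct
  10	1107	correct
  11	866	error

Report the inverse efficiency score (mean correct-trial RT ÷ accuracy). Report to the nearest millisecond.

Correct trials (n=9): 985, 808, 1060, 1193, 715, 1226, 1148, 1169, 1107
Mean correct RT = 9411/9 = 1045.6667 ms
Proportion correct = 9/11
IES = 1045.6667 / (9/11) = 1278.037 ms

1278 ms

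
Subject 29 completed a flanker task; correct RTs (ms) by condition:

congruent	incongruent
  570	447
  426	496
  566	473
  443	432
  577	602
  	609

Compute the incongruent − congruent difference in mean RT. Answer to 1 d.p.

-6.6 ms

M(congruent) = 2582/5 = 516.400
M(incongruent) = 3059/6 = 509.833
Difference = 509.833 − 516.400 = -6.567 ms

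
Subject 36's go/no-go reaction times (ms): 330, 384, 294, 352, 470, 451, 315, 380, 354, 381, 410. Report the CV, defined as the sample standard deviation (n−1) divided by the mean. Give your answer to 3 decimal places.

0.145

n = 11, Σ = 4121, M = 374.6364
Σ(x−M)² = 29322.545; s = √(29322.545/10) = 54.1503
CV = 54.1503 / 374.6364 = 0.14454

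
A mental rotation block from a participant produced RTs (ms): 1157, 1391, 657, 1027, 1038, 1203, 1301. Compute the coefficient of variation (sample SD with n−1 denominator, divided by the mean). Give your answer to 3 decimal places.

n = 7, Σ = 7774, M = 1110.5714
Σ(x−M)² = 343579.714; s = √(343579.714/6) = 239.2975
CV = 239.2975 / 1110.5714 = 0.21547

0.215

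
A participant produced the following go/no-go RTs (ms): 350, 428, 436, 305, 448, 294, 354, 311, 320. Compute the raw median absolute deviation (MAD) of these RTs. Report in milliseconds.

Sorted: 294, 305, 311, 320, 350, 354, 428, 436, 448 → median = 350
|x − 350|: 0, 78, 86, 45, 98, 56, 4, 39, 30
Sorted deviations: 0, 4, 30, 39, 45, 56, 78, 86, 98 → MAD = 45

45 ms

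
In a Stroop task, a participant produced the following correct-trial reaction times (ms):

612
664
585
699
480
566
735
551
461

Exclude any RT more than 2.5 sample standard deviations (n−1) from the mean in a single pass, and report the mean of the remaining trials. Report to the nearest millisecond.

595 ms

n = 9, ΣRT = 5353, M = 594.778
Σ(x−M)² = 69523.56; s = √(69523.56/8) = 93.223
Cutoffs: 594.778 ± 2.5·93.223 → [361.7, 827.8]
No RTs fall outside the cutoffs; all 9 retained. Mean = 5353/9 = 594.778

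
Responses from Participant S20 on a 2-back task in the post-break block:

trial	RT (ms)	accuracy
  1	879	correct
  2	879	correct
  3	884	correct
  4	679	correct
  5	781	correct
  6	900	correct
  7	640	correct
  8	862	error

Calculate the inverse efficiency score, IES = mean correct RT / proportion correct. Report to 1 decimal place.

Correct trials (n=7): 879, 879, 884, 679, 781, 900, 640
Mean correct RT = 5642/7 = 806.0000 ms
Proportion correct = 7/8
IES = 806.0000 / (7/8) = 921.143 ms

921.1 ms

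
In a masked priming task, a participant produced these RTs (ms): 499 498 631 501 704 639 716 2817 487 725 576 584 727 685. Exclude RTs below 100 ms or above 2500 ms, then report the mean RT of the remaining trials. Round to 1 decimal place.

613.2 ms

Excluded: 2817
Retained (n=13): Σ = 7972
Mean = 7972/13 = 613.2308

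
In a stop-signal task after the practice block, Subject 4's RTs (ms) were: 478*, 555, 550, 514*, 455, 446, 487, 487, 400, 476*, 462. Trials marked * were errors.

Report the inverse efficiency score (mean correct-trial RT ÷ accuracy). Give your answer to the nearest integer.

Correct trials (n=8): 555, 550, 455, 446, 487, 487, 400, 462
Mean correct RT = 3842/8 = 480.2500 ms
Proportion correct = 8/11
IES = 480.2500 / (8/11) = 660.344 ms

660 ms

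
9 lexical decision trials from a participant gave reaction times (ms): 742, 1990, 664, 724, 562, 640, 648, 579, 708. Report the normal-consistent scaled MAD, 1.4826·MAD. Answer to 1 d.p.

89.0 ms

Sorted: 562, 579, 640, 648, 664, 708, 724, 742, 1990 → median = 664
|x − 664| sorted: 0, 16, 24, 44, 60, 78, 85, 102, 1326 → MAD = 60
Robust SD ≈ 1.4826 × 60 = 88.956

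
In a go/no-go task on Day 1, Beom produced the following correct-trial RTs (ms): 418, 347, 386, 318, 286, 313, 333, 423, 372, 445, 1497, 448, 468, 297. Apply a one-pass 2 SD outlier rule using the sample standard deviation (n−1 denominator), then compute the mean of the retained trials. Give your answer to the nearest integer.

373 ms

n = 14, ΣRT = 6351, M = 453.643
Σ(x−M)² = 1219105.21; s = √(1219105.21/13) = 306.231
Cutoffs: 453.643 ± 2·306.231 → [-158.8, 1066.1]
Outside: 1497 → excluded.
Retained (n=13): Σ = 4854, mean = 4854/13 = 373.385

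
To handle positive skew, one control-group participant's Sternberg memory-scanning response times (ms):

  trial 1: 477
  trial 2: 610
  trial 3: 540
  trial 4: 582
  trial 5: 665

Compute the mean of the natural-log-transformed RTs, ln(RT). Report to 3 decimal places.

6.348

ln(RT): 6.1675, 6.4135, 6.2916, 6.3665, 6.4998
Σ ln(RT) = 31.7388
Mean = 31.7388/5 = 6.34776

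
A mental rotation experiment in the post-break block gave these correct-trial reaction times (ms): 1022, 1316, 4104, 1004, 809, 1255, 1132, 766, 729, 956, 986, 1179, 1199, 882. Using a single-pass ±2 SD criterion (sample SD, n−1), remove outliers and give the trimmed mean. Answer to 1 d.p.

n = 14, ΣRT = 17339, M = 1238.500
Σ(x−M)² = 9273645.50; s = √(9273645.50/13) = 844.605
Cutoffs: 1238.500 ± 2·844.605 → [-450.7, 2927.7]
Outside: 4104 → excluded.
Retained (n=13): Σ = 13235, mean = 13235/13 = 1018.077

1018.1 ms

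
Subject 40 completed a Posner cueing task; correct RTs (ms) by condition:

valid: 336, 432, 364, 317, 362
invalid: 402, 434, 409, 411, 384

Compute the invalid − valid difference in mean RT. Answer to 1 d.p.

M(valid) = 1811/5 = 362.200
M(invalid) = 2040/5 = 408.000
Difference = 408.000 − 362.200 = 45.800 ms

45.8 ms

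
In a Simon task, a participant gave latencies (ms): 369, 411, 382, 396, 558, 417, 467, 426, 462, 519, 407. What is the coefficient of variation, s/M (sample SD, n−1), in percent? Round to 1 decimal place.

13.4%

n = 11, Σ = 4814, M = 437.6364
Σ(x−M)² = 34312.545; s = √(34312.545/10) = 58.5769
CV = 58.5769 / 437.6364 = 0.13385 = 13.385%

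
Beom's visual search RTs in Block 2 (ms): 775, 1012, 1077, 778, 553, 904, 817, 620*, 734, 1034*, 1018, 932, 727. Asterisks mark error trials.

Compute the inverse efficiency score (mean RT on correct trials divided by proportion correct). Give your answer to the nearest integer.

1002 ms

Correct trials (n=11): 775, 1012, 1077, 778, 553, 904, 817, 734, 1018, 932, 727
Mean correct RT = 9327/11 = 847.9091 ms
Proportion correct = 11/13
IES = 847.9091 / (11/13) = 1002.074 ms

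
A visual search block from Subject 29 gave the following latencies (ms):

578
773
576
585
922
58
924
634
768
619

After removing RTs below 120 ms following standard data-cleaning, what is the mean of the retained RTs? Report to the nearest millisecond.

709 ms

Excluded: 58
Retained (n=9): Σ = 6379
Mean = 6379/9 = 708.7778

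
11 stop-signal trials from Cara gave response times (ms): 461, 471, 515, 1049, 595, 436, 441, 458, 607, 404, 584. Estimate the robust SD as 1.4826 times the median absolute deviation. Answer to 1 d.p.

65.2 ms

Sorted: 404, 436, 441, 458, 461, 471, 515, 584, 595, 607, 1049 → median = 471
|x − 471| sorted: 0, 10, 13, 30, 35, 44, 67, 113, 124, 136, 578 → MAD = 44
Robust SD ≈ 1.4826 × 44 = 65.234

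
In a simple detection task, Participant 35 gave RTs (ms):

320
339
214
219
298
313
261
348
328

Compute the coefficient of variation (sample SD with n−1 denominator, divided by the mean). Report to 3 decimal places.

n = 9, Σ = 2640, M = 293.3333
Σ(x−M)² = 20260.000; s = √(20260.000/8) = 50.3240
CV = 50.3240 / 293.3333 = 0.17156

0.172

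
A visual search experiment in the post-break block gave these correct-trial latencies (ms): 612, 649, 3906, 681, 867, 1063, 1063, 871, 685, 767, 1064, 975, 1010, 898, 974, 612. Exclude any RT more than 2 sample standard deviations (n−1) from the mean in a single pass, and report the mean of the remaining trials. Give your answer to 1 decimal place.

n = 16, ΣRT = 16697, M = 1043.562
Σ(x−M)² = 9152205.94; s = √(9152205.94/15) = 781.119
Cutoffs: 1043.562 ± 2·781.119 → [-518.7, 2605.8]
Outside: 3906 → excluded.
Retained (n=15): Σ = 12791, mean = 12791/15 = 852.733

852.7 ms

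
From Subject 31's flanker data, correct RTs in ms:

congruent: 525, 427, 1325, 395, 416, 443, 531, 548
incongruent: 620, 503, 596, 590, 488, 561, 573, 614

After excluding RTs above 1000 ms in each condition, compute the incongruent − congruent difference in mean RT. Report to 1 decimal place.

congruent: exclude 1325
M(congruent) = 3285/7 = 469.286
M(incongruent) = 4545/8 = 568.125
Difference = 568.125 − 469.286 = 98.839 ms

98.8 ms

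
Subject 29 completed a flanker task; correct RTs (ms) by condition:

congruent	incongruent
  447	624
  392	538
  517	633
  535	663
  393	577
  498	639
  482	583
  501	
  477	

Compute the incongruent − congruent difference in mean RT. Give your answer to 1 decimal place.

M(congruent) = 4242/9 = 471.333
M(incongruent) = 4257/7 = 608.143
Difference = 608.143 − 471.333 = 136.810 ms

136.8 ms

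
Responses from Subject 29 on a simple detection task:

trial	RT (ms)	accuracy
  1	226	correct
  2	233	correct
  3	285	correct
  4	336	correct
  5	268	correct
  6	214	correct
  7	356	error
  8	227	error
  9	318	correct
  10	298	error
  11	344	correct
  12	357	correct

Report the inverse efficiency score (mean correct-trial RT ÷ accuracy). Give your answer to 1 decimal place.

Correct trials (n=9): 226, 233, 285, 336, 268, 214, 318, 344, 357
Mean correct RT = 2581/9 = 286.7778 ms
Proportion correct = 9/12
IES = 286.7778 / (9/12) = 382.370 ms

382.4 ms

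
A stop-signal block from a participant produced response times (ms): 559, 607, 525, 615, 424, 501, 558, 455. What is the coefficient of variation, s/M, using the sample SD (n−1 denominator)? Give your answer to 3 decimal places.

n = 8, Σ = 4244, M = 530.5000
Σ(x−M)² = 32504.000; s = √(32504.000/7) = 68.1427
CV = 68.1427 / 530.5000 = 0.12845

0.128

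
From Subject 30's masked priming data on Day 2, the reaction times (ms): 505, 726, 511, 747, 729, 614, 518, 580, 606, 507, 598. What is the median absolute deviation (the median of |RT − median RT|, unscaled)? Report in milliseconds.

87 ms

Sorted: 505, 507, 511, 518, 580, 598, 606, 614, 726, 729, 747 → median = 598
|x − 598|: 93, 128, 87, 149, 131, 16, 80, 18, 8, 91, 0
Sorted deviations: 0, 8, 16, 18, 80, 87, 91, 93, 128, 131, 149 → MAD = 87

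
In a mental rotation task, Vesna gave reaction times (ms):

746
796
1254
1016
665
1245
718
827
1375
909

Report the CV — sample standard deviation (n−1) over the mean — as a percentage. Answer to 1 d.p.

n = 10, Σ = 9551, M = 955.1000
Σ(x−M)² = 581352.900; s = √(581352.900/9) = 254.1550
CV = 254.1550 / 955.1000 = 0.26610 = 26.610%

26.6%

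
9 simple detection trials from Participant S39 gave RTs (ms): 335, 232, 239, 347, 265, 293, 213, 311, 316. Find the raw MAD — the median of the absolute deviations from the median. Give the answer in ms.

Sorted: 213, 232, 239, 265, 293, 311, 316, 335, 347 → median = 293
|x − 293|: 42, 61, 54, 54, 28, 0, 80, 18, 23
Sorted deviations: 0, 18, 23, 28, 42, 54, 54, 61, 80 → MAD = 42

42 ms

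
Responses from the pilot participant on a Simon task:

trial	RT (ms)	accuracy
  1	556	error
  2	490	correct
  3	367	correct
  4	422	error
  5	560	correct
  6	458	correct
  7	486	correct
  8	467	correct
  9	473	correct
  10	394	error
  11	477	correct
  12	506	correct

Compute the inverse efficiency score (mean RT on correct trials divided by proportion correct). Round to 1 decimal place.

Correct trials (n=9): 490, 367, 560, 458, 486, 467, 473, 477, 506
Mean correct RT = 4284/9 = 476.0000 ms
Proportion correct = 9/12
IES = 476.0000 / (9/12) = 634.667 ms

634.7 ms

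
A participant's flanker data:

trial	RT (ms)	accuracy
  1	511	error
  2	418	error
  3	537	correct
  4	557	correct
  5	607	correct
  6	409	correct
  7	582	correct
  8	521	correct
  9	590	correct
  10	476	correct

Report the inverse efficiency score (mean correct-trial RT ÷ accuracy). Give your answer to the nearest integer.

Correct trials (n=8): 537, 557, 607, 409, 582, 521, 590, 476
Mean correct RT = 4279/8 = 534.8750 ms
Proportion correct = 8/10
IES = 534.8750 / (8/10) = 668.594 ms

669 ms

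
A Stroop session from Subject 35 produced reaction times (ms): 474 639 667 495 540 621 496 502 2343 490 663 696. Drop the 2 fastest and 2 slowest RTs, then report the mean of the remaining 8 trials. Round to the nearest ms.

Sorted: 474, 490, 495, 496, 502, 540, 621, 639, 663, 667, 696, 2343
Drop lowest 2 (474, 490) and highest 2 (696, 2343)
Remaining (n=8): Σ = 4623, mean = 4623/8 = 577.875

578 ms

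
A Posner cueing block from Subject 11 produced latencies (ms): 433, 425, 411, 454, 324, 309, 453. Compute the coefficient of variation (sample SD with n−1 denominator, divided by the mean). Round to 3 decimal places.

n = 7, Σ = 2809, M = 401.2857
Σ(x−M)² = 21605.429; s = √(21605.429/6) = 60.0075
CV = 60.0075 / 401.2857 = 0.14954

0.150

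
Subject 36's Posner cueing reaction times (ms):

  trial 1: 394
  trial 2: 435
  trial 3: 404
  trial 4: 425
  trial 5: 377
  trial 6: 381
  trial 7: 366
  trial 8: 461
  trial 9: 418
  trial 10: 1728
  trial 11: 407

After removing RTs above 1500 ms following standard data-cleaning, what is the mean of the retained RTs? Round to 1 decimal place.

406.8 ms

Excluded: 1728
Retained (n=10): Σ = 4068
Mean = 4068/10 = 406.8000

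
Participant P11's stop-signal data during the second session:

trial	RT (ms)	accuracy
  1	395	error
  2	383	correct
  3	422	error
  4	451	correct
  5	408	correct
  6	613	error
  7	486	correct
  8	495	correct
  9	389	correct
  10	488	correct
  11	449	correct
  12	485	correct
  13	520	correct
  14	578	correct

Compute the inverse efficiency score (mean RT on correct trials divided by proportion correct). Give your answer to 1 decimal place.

Correct trials (n=11): 383, 451, 408, 486, 495, 389, 488, 449, 485, 520, 578
Mean correct RT = 5132/11 = 466.5455 ms
Proportion correct = 11/14
IES = 466.5455 / (11/14) = 593.785 ms

593.8 ms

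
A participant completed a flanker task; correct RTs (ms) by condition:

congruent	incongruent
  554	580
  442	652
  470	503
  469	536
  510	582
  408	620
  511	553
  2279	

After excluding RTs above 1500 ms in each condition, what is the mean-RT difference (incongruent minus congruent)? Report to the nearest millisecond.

95 ms

congruent: exclude 2279
M(congruent) = 3364/7 = 480.571
M(incongruent) = 4026/7 = 575.143
Difference = 575.143 − 480.571 = 94.571 ms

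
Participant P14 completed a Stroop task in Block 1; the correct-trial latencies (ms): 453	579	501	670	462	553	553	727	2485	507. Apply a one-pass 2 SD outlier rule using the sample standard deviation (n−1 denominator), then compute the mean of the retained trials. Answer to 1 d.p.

556.1 ms

n = 10, ΣRT = 7490, M = 749.000
Σ(x−M)² = 3416206.00; s = √(3416206.00/9) = 616.099
Cutoffs: 749.000 ± 2·616.099 → [-483.2, 1981.2]
Outside: 2485 → excluded.
Retained (n=9): Σ = 5005, mean = 5005/9 = 556.111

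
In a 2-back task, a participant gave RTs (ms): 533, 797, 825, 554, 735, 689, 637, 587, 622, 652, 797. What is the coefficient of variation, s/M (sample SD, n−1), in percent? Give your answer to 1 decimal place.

n = 11, Σ = 7428, M = 675.2727
Σ(x−M)² = 103394.182; s = √(103394.182/10) = 101.6829
CV = 101.6829 / 675.2727 = 0.15058 = 15.058%

15.1%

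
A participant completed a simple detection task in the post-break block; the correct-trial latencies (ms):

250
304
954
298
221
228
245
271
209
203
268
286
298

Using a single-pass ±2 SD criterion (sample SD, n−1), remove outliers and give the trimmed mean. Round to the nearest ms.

n = 13, ΣRT = 4035, M = 310.385
Σ(x−M)² = 463039.08; s = √(463039.08/12) = 196.435
Cutoffs: 310.385 ± 2·196.435 → [-82.5, 703.3]
Outside: 954 → excluded.
Retained (n=12): Σ = 3081, mean = 3081/12 = 256.750

257 ms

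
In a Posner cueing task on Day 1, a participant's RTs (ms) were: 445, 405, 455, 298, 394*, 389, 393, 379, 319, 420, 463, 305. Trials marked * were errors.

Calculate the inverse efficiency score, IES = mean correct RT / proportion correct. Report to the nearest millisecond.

Correct trials (n=11): 445, 405, 455, 298, 389, 393, 379, 319, 420, 463, 305
Mean correct RT = 4271/11 = 388.2727 ms
Proportion correct = 11/12
IES = 388.2727 / (11/12) = 423.570 ms

424 ms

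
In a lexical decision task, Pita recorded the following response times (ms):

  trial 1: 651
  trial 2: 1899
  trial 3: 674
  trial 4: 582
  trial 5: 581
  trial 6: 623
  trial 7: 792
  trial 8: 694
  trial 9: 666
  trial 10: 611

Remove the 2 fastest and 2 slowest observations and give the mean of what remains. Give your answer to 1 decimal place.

653.2 ms

Sorted: 581, 582, 611, 623, 651, 666, 674, 694, 792, 1899
Drop lowest 2 (581, 582) and highest 2 (792, 1899)
Remaining (n=6): Σ = 3919, mean = 3919/6 = 653.167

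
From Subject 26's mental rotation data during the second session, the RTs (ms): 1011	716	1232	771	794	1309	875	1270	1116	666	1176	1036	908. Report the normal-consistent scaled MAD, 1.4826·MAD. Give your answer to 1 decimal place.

Sorted: 666, 716, 771, 794, 875, 908, 1011, 1036, 1116, 1176, 1232, 1270, 1309 → median = 1011
|x − 1011| sorted: 0, 25, 103, 105, 136, 165, 217, 221, 240, 259, 295, 298, 345 → MAD = 217
Robust SD ≈ 1.4826 × 217 = 321.724

321.7 ms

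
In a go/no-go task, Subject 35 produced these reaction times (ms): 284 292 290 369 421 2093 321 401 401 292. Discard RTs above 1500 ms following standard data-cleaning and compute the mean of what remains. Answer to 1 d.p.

Excluded: 2093
Retained (n=9): Σ = 3071
Mean = 3071/9 = 341.2222

341.2 ms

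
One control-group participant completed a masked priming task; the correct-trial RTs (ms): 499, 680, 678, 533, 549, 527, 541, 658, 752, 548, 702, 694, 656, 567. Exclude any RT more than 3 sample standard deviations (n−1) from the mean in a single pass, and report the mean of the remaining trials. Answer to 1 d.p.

613.1 ms

n = 14, ΣRT = 8584, M = 613.143
Σ(x−M)² = 88803.71; s = √(88803.71/13) = 82.650
Cutoffs: 613.143 ± 3·82.650 → [365.2, 861.1]
No RTs fall outside the cutoffs; all 14 retained. Mean = 8584/14 = 613.143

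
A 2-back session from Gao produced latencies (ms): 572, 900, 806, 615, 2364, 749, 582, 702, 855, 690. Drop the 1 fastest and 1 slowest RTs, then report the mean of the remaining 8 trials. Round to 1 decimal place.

737.4 ms

Sorted: 572, 582, 615, 690, 702, 749, 806, 855, 900, 2364
Drop lowest 1 (572) and highest 1 (2364)
Remaining (n=8): Σ = 5899, mean = 5899/8 = 737.375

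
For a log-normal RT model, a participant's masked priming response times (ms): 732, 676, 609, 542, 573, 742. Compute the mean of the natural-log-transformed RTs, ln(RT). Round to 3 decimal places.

ln(RT): 6.5958, 6.5162, 6.4118, 6.2953, 6.3509, 6.6093
Σ ln(RT) = 38.7793
Mean = 38.7793/6 = 6.46322

6.463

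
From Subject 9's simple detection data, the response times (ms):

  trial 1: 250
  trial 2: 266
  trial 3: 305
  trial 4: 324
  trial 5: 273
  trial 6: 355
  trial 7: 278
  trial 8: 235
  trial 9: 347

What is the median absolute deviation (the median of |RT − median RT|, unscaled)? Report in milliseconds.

Sorted: 235, 250, 266, 273, 278, 305, 324, 347, 355 → median = 278
|x − 278|: 28, 12, 27, 46, 5, 77, 0, 43, 69
Sorted deviations: 0, 5, 12, 27, 28, 43, 46, 69, 77 → MAD = 28

28 ms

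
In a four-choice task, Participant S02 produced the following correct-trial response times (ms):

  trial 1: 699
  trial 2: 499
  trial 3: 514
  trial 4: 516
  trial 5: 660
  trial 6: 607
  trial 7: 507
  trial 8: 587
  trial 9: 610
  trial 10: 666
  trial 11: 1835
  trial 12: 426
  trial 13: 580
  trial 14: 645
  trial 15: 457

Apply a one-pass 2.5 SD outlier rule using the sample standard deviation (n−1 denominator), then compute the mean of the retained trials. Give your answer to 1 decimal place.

n = 15, ΣRT = 9808, M = 653.867
Σ(x−M)² = 1586227.73; s = √(1586227.73/14) = 336.604
Cutoffs: 653.867 ± 2.5·336.604 → [-187.6, 1495.4]
Outside: 1835 → excluded.
Retained (n=14): Σ = 7973, mean = 7973/14 = 569.500

569.5 ms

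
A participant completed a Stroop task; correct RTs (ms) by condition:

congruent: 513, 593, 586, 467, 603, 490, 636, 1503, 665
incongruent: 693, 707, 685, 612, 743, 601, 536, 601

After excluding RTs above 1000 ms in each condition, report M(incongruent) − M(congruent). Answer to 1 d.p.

78.1 ms

congruent: exclude 1503
M(congruent) = 4553/8 = 569.125
M(incongruent) = 5178/8 = 647.250
Difference = 647.250 − 569.125 = 78.125 ms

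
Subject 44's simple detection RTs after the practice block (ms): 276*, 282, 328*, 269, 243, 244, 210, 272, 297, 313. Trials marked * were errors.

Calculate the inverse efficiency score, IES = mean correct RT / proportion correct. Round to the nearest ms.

333 ms

Correct trials (n=8): 282, 269, 243, 244, 210, 272, 297, 313
Mean correct RT = 2130/8 = 266.2500 ms
Proportion correct = 8/10
IES = 266.2500 / (8/10) = 332.812 ms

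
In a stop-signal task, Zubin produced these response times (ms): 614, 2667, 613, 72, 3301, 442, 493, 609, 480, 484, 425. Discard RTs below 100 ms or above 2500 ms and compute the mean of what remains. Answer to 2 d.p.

Excluded: 72, 2667, 3301
Retained (n=8): Σ = 4160
Mean = 4160/8 = 520.0000

520.00 ms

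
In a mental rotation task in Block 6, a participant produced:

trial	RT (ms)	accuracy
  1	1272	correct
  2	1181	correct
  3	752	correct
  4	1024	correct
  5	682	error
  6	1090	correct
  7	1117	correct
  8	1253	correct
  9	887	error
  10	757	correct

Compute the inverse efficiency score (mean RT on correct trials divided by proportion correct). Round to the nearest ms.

1320 ms

Correct trials (n=8): 1272, 1181, 752, 1024, 1090, 1117, 1253, 757
Mean correct RT = 8446/8 = 1055.7500 ms
Proportion correct = 8/10
IES = 1055.7500 / (8/10) = 1319.688 ms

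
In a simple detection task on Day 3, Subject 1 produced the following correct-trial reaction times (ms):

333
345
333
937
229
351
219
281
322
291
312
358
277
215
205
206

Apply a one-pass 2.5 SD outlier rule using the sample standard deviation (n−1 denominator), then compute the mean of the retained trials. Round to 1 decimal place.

n = 16, ΣRT = 5214, M = 325.875
Σ(x−M)² = 443511.75; s = √(443511.75/15) = 171.952
Cutoffs: 325.875 ± 2.5·171.952 → [-104.0, 755.8]
Outside: 937 → excluded.
Retained (n=15): Σ = 4277, mean = 4277/15 = 285.133

285.1 ms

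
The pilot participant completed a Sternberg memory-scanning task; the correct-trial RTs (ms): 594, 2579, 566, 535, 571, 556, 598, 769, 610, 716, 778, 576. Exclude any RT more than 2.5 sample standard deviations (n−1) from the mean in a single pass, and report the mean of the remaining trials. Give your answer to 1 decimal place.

624.5 ms

n = 12, ΣRT = 9448, M = 787.333
Σ(x−M)² = 3577890.67; s = √(3577890.67/11) = 570.318
Cutoffs: 787.333 ± 2.5·570.318 → [-638.5, 2213.1]
Outside: 2579 → excluded.
Retained (n=11): Σ = 6869, mean = 6869/11 = 624.455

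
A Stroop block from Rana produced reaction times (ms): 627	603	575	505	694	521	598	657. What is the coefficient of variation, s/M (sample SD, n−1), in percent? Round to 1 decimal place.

10.7%

n = 8, Σ = 4780, M = 597.5000
Σ(x−M)² = 28668.000; s = √(28668.000/7) = 63.9955
CV = 63.9955 / 597.5000 = 0.10711 = 10.711%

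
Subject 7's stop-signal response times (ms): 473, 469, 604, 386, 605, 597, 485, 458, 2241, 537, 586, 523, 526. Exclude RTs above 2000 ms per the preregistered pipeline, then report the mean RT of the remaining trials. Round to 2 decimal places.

520.75 ms

Excluded: 2241
Retained (n=12): Σ = 6249
Mean = 6249/12 = 520.7500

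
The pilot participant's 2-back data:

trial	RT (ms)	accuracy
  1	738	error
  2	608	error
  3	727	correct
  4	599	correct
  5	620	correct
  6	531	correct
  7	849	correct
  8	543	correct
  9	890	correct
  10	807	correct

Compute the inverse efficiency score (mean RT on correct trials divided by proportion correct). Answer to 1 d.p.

869.7 ms

Correct trials (n=8): 727, 599, 620, 531, 849, 543, 890, 807
Mean correct RT = 5566/8 = 695.7500 ms
Proportion correct = 8/10
IES = 695.7500 / (8/10) = 869.688 ms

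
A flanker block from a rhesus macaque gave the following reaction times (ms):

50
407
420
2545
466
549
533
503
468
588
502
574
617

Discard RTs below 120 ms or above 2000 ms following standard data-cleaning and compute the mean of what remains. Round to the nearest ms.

Excluded: 50, 2545
Retained (n=11): Σ = 5627
Mean = 5627/11 = 511.5455

512 ms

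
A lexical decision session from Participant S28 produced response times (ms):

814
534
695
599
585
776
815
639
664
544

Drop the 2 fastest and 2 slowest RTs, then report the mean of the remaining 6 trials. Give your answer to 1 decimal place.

Sorted: 534, 544, 585, 599, 639, 664, 695, 776, 814, 815
Drop lowest 2 (534, 544) and highest 2 (814, 815)
Remaining (n=6): Σ = 3958, mean = 3958/6 = 659.667

659.7 ms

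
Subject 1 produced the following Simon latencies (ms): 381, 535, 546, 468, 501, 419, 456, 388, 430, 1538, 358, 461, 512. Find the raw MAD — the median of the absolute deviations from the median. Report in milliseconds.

51 ms

Sorted: 358, 381, 388, 419, 430, 456, 461, 468, 501, 512, 535, 546, 1538 → median = 461
|x − 461|: 80, 74, 85, 7, 40, 42, 5, 73, 31, 1077, 103, 0, 51
Sorted deviations: 0, 5, 7, 31, 40, 42, 51, 73, 74, 80, 85, 103, 1077 → MAD = 51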